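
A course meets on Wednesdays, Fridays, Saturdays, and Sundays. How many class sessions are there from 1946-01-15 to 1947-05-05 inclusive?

1946-01-15 is a Tuesday.
That's 476 days from start to end, counting both.
476 = 7 × 68, so the span is exactly 68 full weeks.
Each full week contributes 4 days from the set (Wed, Fri, Sat, Sun): 68 × 4 = 272.
Total: 272.

272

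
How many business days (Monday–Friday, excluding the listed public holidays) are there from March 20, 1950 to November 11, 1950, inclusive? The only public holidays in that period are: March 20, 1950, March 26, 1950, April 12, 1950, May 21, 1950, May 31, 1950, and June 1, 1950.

166

March 20, 1950 is a Monday.
The range spans 237 days (inclusive of both endpoints).
237 = 7 × 33 + 6, so there are 33 full weeks plus 6 extra days.
Each full week contributes 5 weekdays (Mon–Fri): 33 × 5 = 165.
The 6 extra days are Mon, Tue, Wed, Thu, Fri, Sat — 5 of them qualify.
Total: 165 + 5 = 170.
Holidays: March 20, 1950 (Mon); March 26, 1950 (Sun); April 12, 1950 (Wed); May 21, 1950 (Sun); May 31, 1950 (Wed); June 1, 1950 (Thu).
4 of the 6 holidays fall on weekdays; the rest are weekends and were already excluded.
Business days: 170 − 4 = 166.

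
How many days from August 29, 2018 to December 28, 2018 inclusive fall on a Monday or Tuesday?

August 29, 2018 is a Wednesday.
From August 29, 2018 to December 28, 2018 is 122 days inclusive.
122 = 7 × 17 + 3, so there are 17 full weeks plus 3 extra days.
Each full week contributes 2 days from the set (Mon, Tue): 17 × 2 = 34.
The 3 extra days are Wed, Thu, Fri — none qualify.
Total: 34 + 0 = 34.

34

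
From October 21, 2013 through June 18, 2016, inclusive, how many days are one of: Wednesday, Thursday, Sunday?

416

October 21, 2013 is a Monday.
That's 972 days from start to end, counting both.
972 = 7 × 138 + 6, so there are 138 full weeks plus 6 extra days.
Each full week contributes 3 days from the set (Wed, Thu, Sun): 138 × 3 = 414.
The 6 extra days are Monday, Tuesday, Wednesday, Thursday, Friday, Saturday — 2 of them qualify.
Total: 414 + 2 = 416.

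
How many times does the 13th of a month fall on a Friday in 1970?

The 13th falls on a Friday when the month's 13th has weekday Fri.
Jan 13 is Tue; Feb 13 is Fri ✓; Mar 13 is Fri ✓; Apr 13 is Mon; May 13 is Wed; Jun 13 is Sat; Jul 13 is Mon; Aug 13 is Thu; Sep 13 is Sun; Oct 13 is Tue; Nov 13 is Fri ✓; Dec 13 is Sun.
Friday the 13ths: Feb, Mar, Nov.

3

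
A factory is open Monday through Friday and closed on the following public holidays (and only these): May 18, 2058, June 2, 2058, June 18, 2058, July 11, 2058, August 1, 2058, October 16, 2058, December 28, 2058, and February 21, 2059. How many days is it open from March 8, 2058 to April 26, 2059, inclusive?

March 8, 2058 is a Friday.
The range spans 415 days (inclusive of both endpoints).
415 = 7 × 59 + 2, so there are 59 full weeks plus 2 extra days.
Each full week contributes 5 weekdays (Mon–Fri): 59 × 5 = 295.
The 2 extra days are Friday, Saturday — 1 of them qualifies.
Total: 295 + 1 = 296.
Holidays: May 18, 2058 (Sat); June 2, 2058 (Sun); June 18, 2058 (Tue); July 11, 2058 (Thu); August 1, 2058 (Thu); October 16, 2058 (Wed); December 28, 2058 (Sat); February 21, 2059 (Fri).
5 of the 8 holidays fall on weekdays; the rest are weekends and were already excluded.
Business days: 296 − 5 = 291.

291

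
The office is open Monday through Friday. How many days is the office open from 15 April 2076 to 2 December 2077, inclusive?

427 weekdays

15 April 2076 is a Wednesday.
That's 597 days from start to end, counting both.
597 = 7 × 85 + 2, so there are 85 full weeks plus 2 extra days.
Each full week contributes 5 weekdays (Mon–Fri): 85 × 5 = 425.
The 2 extra days are Wed, Thu — 2 of them qualify.
Total: 425 + 2 = 427.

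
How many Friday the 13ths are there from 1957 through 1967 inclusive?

19

Friday-the-13ths by year:
1957: Sep, Dec
1958: Jun
1959: Feb, Mar, Nov
1960: May
1961: Jan, Oct
1962: Apr, Jul
1963: Sep, Dec
1964: Mar, Nov
1965: Aug
1966: May
1967: Jan, Oct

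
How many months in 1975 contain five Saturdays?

4

A month has five Saturdays exactly when Saturday falls within its first (length − 28) days.
Jan: 31 days, starts Wed → 5 of Wed, Thu, Fri
Feb: 28 days, starts Sat → 5 of (none)
Mar: 31 days, starts Sat → 5 of Sat, Sun, Mon ✓
Apr: 30 days, starts Tue → 5 of Tue, Wed
May: 31 days, starts Thu → 5 of Thu, Fri, Sat ✓
Jun: 30 days, starts Sun → 5 of Sun, Mon
Jul: 31 days, starts Tue → 5 of Tue, Wed, Thu
Aug: 31 days, starts Fri → 5 of Fri, Sat, Sun ✓
Sep: 30 days, starts Mon → 5 of Mon, Tue
Oct: 31 days, starts Wed → 5 of Wed, Thu, Fri
Nov: 30 days, starts Sat → 5 of Sat, Sun ✓
Dec: 31 days, starts Mon → 5 of Mon, Tue, Wed
Months with five Saturdays: Mar, May, Aug, Nov.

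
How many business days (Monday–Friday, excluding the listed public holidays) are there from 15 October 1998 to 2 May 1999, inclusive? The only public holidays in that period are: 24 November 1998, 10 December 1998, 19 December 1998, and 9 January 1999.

15 October 1998 is a Thursday.
That's 200 days from start to end, counting both.
200 = 7 × 28 + 4, so there are 28 full weeks plus 4 extra days.
Each full week contributes 5 weekdays (Mon–Fri): 28 × 5 = 140.
The 4 extra days are Thu, Fri, Sat, Sun — 2 of them qualify.
Total: 140 + 2 = 142.
Holidays: 24 November 1998 (Tue); 10 December 1998 (Thu); 19 December 1998 (Sat); 9 January 1999 (Sat).
2 of the 4 holidays fall on weekdays; the rest are weekends and were already excluded.
Business days: 142 − 2 = 140.

140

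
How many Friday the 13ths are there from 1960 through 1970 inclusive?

Friday-the-13ths by year:
1960: May
1961: Jan, Oct
1962: Apr, Jul
1963: Sep, Dec
1964: Mar, Nov
1965: Aug
1966: May
1967: Jan, Oct
1968: Sep, Dec
1969: Jun
1970: Feb, Mar, Nov

19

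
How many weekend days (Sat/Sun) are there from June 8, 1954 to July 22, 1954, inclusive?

June 8, 1954 is a Tuesday.
That's 45 days from start to end, counting both.
45 = 7 × 6 + 3, so there are 6 full weeks plus 3 extra days.
Each full week contributes 2 weekend days (Sat, Sun): 6 × 2 = 12.
The 3 extra days are Tue, Wed, Thu — none qualify.
Total: 12 + 0 = 12.

12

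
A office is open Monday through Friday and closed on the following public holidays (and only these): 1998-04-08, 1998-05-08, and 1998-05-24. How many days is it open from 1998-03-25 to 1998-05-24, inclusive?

41

1998-03-25 is a Wednesday.
That's 61 days from start to end, counting both.
61 = 7 × 8 + 5, so there are 8 full weeks plus 5 extra days.
Each full week contributes 5 weekdays (Mon–Fri): 8 × 5 = 40.
The 5 extra days are Wed, Thu, Fri, Sat, Sun — 3 of them qualify.
Total: 40 + 3 = 43.
Holidays: 1998-04-08 (Wed); 1998-05-08 (Fri); 1998-05-24 (Sun).
2 of the 3 holidays fall on weekdays; the rest are weekends and were already excluded.
Business days: 43 − 2 = 41.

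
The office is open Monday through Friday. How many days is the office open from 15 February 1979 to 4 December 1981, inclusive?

732

15 February 1979 is a Thursday.
The range spans 1024 days (inclusive of both endpoints).
1024 = 7 × 146 + 2, so there are 146 full weeks plus 2 extra days.
Each full week contributes 5 weekdays (Mon–Fri): 146 × 5 = 730.
The 2 extra days are Thu, Fri — 2 of them qualify.
Total: 730 + 2 = 732.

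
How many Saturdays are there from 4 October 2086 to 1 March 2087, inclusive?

4 October 2086 is a Friday.
That's 149 days from start to end, counting both.
149 = 7 × 21 + 2, so there are 21 full weeks plus 2 extra days.
Each full week contributes one Saturday: 21 so far.
The 2 extra days are Friday, Saturday — 1 of them qualifies.
Total: 21 + 1 = 22.

22 Saturdays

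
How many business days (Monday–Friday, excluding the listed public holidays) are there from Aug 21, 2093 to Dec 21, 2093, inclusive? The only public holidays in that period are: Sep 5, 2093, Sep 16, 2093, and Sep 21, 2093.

85

Aug 21, 2093 is a Friday.
That's 123 days from start to end, counting both.
123 = 7 × 17 + 4, so there are 17 full weeks plus 4 extra days.
Each full week contributes 5 weekdays (Mon–Fri): 17 × 5 = 85.
The 4 extra days are Friday, Saturday, Sunday, Monday — 2 of them qualify.
Total: 85 + 2 = 87.
Holidays: Sep 5, 2093 (Sat); Sep 16, 2093 (Wed); Sep 21, 2093 (Mon).
2 of the 3 holidays fall on weekdays; the rest are weekends and were already excluded.
Business days: 87 − 2 = 85.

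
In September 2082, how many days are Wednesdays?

September 1, 2082 is a Tuesday.
The range spans 30 days (inclusive of both endpoints).
30 = 7 × 4 + 2, so there are 4 full weeks plus 2 extra days.
Each full week contributes one Wednesday: 4 so far.
The 2 extra days are Tuesday, Wednesday — 1 of them qualifies.
Total: 4 + 1 = 5.

5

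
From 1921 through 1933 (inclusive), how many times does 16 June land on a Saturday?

2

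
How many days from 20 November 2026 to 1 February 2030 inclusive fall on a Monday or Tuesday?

334

20 November 2026 is a Friday.
From 20 November 2026 to 1 February 2030 is 1170 days inclusive.
1170 = 7 × 167 + 1, so there are 167 full weeks plus 1 extra day.
Each full week contributes 2 days from the set (Mon, Tue): 167 × 2 = 334.
The 1 extra day is Fri — none qualify.
Total: 334 + 0 = 334.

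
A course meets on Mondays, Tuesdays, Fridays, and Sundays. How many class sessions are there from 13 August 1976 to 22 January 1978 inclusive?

302

13 August 1976 is a Friday.
From 13 August 1976 to 22 January 1978 is 528 days inclusive.
528 = 7 × 75 + 3, so there are 75 full weeks plus 3 extra days.
Each full week contributes 4 days from the set (Mon, Tue, Fri, Sun): 75 × 4 = 300.
The 3 extra days are Friday, Saturday, Sunday — 2 of them qualify.
Total: 300 + 2 = 302.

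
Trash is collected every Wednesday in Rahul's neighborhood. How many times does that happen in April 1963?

4

April 1, 1963 is a Monday.
From April 1, 1963 to April 30, 1963 is 30 days inclusive.
30 = 7 × 4 + 2, so there are 4 full weeks plus 2 extra days.
Each full week contributes one Wednesday: 4 so far.
The 2 extra days are Monday, Tuesday — none qualify.
Total: 4 + 0 = 4.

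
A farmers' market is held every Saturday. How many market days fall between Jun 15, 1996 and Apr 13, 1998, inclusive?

96 Saturdays

Jun 15, 1996 is a Saturday.
That's 668 days from start to end, counting both.
668 = 7 × 95 + 3, so there are 95 full weeks plus 3 extra days.
Each full week contributes one Saturday: 95 so far.
The 3 extra days are Sat, Sun, Mon — 1 of them qualifies.
Total: 95 + 1 = 96.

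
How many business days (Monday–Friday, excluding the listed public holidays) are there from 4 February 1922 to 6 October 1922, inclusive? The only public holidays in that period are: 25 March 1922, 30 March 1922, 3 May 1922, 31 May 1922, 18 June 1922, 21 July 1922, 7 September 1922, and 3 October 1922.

169 business days

4 February 1922 is a Saturday.
From 4 February 1922 to 6 October 1922 is 245 days inclusive.
245 = 7 × 35, so the span is exactly 35 full weeks.
Each full week contributes 5 weekdays (Mon–Fri): 35 × 5 = 175.
Holidays: 25 March 1922 (Sat); 30 March 1922 (Thu); 3 May 1922 (Wed); 31 May 1922 (Wed); 18 June 1922 (Sun); 21 July 1922 (Fri); 7 September 1922 (Thu); 3 October 1922 (Tue).
6 of the 8 holidays fall on weekdays; the rest are weekends and were already excluded.
Business days: 175 − 6 = 169.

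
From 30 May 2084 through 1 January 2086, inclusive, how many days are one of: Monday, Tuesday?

167

30 May 2084 is a Tuesday.
That's 582 days from start to end, counting both.
582 = 7 × 83 + 1, so there are 83 full weeks plus 1 extra day.
Each full week contributes 2 days from the set (Mon, Tue): 83 × 2 = 166.
The 1 extra day is Tuesday — 1 of them qualifies.
Total: 166 + 1 = 167.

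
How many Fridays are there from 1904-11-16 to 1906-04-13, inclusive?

1904-11-16 is a Wednesday.
From 1904-11-16 to 1906-04-13 is 514 days inclusive.
514 = 7 × 73 + 3, so there are 73 full weeks plus 3 extra days.
Each full week contributes one Friday: 73 so far.
The 3 extra days are Wednesday, Thursday, Friday — 1 of them qualifies.
Total: 73 + 1 = 74.

74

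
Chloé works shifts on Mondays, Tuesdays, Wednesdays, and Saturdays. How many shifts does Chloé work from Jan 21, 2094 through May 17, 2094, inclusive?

66

Jan 21, 2094 is a Thursday.
The range spans 117 days (inclusive of both endpoints).
117 = 7 × 16 + 5, so there are 16 full weeks plus 5 extra days.
Each full week contributes 4 days from the set (Mon, Tue, Wed, Sat): 16 × 4 = 64.
The 5 extra days are Thu, Fri, Sat, Sun, Mon — 2 of them qualify.
Total: 64 + 2 = 66.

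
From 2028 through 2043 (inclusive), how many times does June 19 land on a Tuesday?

3

Day of week of June 19 in each year:
2028: Mon, 2029: Tue ✓, 2030: Wed, 2031: Thu, 2032: Sat, 2033: Sun, 2034: Mon, 2035: Tue ✓, 2036: Thu, 2037: Fri, 2038: Sat, 2039: Sun, 2040: Tue ✓, 2041: Wed, 2042: Thu, 2043: Fri
Tuesdays: 2029, 2035, 2040.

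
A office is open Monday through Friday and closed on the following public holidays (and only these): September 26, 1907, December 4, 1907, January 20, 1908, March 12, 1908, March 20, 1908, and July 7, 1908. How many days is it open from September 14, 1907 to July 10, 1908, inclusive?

September 14, 1907 is a Saturday.
That's 301 days from start to end, counting both.
301 = 7 × 43, so the span is exactly 43 full weeks.
Each full week contributes 5 weekdays (Mon–Fri): 43 × 5 = 215.
Total: 215.
Holidays: September 26, 1907 (Thu); December 4, 1907 (Wed); January 20, 1908 (Mon); March 12, 1908 (Thu); March 20, 1908 (Fri); July 7, 1908 (Tue).
All 6 holidays fall on weekdays, so subtract 6.
Business days: 215 − 6 = 209.

209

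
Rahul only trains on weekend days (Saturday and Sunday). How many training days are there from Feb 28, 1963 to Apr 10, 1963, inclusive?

12

Feb 28, 1963 is a Thursday.
That's 42 days from start to end, counting both.
42 = 7 × 6, so the span is exactly 6 full weeks.
Each full week contributes 2 weekend days (Sat, Sun): 6 × 2 = 12.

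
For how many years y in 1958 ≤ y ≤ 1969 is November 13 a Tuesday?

Day of week of November 13 in each year:
1958: Thu, 1959: Fri, 1960: Sun, 1961: Mon, 1962: Tue ✓, 1963: Wed, 1964: Fri, 1965: Sat, 1966: Sun, 1967: Mon, 1968: Wed, 1969: Thu
Tuesdays: 1962.

1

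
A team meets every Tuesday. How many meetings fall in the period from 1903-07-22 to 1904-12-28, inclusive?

75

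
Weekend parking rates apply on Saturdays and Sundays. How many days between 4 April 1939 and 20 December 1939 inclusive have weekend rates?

74

4 April 1939 is a Tuesday.
From 4 April 1939 to 20 December 1939 is 261 days inclusive.
261 = 7 × 37 + 2, so there are 37 full weeks plus 2 extra days.
Each full week contributes 2 weekend days (Sat, Sun): 37 × 2 = 74.
The 2 extra days are Tuesday, Wednesday — none qualify.
Total: 74 + 0 = 74.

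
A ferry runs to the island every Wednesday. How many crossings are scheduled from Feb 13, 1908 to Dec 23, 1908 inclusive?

45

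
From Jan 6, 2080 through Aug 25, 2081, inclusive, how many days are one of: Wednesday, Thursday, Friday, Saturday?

341

Jan 6, 2080 is a Saturday.
From Jan 6, 2080 to Aug 25, 2081 is 598 days inclusive.
598 = 7 × 85 + 3, so there are 85 full weeks plus 3 extra days.
Each full week contributes 4 days from the set (Wed, Thu, Fri, Sat): 85 × 4 = 340.
The 3 extra days are Saturday, Sunday, Monday — 1 of them qualifies.
Total: 340 + 1 = 341.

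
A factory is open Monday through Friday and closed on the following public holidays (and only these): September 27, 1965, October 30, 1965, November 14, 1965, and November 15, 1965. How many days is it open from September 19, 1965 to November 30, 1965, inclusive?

50 working days

September 19, 1965 is a Sunday.
The range spans 73 days (inclusive of both endpoints).
73 = 7 × 10 + 3, so there are 10 full weeks plus 3 extra days.
Each full week contributes 5 weekdays (Mon–Fri): 10 × 5 = 50.
The 3 extra days are Sunday, Monday, Tuesday — 2 of them qualify.
Total: 50 + 2 = 52.
Holidays: September 27, 1965 (Mon); October 30, 1965 (Sat); November 14, 1965 (Sun); November 15, 1965 (Mon).
2 of the 4 holidays fall on weekdays; the rest are weekends and were already excluded.
Business days: 52 − 2 = 50.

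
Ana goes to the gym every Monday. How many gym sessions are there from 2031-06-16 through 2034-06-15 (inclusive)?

157 Mondays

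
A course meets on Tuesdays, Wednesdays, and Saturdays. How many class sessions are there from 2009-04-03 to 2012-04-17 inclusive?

2009-04-03 is a Friday.
The range spans 1111 days (inclusive of both endpoints).
1111 = 7 × 158 + 5, so there are 158 full weeks plus 5 extra days.
Each full week contributes 3 days from the set (Tue, Wed, Sat): 158 × 3 = 474.
The 5 extra days are Fri, Sat, Sun, Mon, Tue — 2 of them qualify.
Total: 474 + 2 = 476.

476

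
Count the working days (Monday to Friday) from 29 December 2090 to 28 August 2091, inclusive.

29 December 2090 is a Friday.
The range spans 243 days (inclusive of both endpoints).
243 = 7 × 34 + 5, so there are 34 full weeks plus 5 extra days.
Each full week contributes 5 weekdays (Mon–Fri): 34 × 5 = 170.
The 5 extra days are Fri, Sat, Sun, Mon, Tue — 3 of them qualify.
Total: 170 + 3 = 173.

173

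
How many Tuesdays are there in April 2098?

5

1 April 2098 is a Tuesday.
The range spans 30 days (inclusive of both endpoints).
30 = 7 × 4 + 2, so there are 4 full weeks plus 2 extra days.
Each full week contributes one Tuesday: 4 so far.
The 2 extra days are Tuesday, Wednesday — 1 of them qualifies.
Total: 4 + 1 = 5.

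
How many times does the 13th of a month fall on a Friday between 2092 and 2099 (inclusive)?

Friday-the-13ths by year:
2092: Jun
2093: Feb, Mar, Nov
2094: Aug
2095: May
2096: Jan, Apr, Jul
2097: Sep, Dec
2098: Jun
2099: Feb, Mar, Nov

15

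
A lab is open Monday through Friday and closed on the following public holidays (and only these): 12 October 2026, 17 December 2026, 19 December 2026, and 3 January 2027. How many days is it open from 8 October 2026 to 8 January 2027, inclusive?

65 working days

8 October 2026 is a Thursday.
The range spans 93 days (inclusive of both endpoints).
93 = 7 × 13 + 2, so there are 13 full weeks plus 2 extra days.
Each full week contributes 5 weekdays (Mon–Fri): 13 × 5 = 65.
The 2 extra days are Thursday, Friday — 2 of them qualify.
Total: 65 + 2 = 67.
Holidays: 12 October 2026 (Mon); 17 December 2026 (Thu); 19 December 2026 (Sat); 3 January 2027 (Sun).
2 of the 4 holidays fall on weekdays; the rest are weekends and were already excluded.
Business days: 67 − 2 = 65.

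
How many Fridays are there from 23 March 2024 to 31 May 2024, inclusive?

10 Fridays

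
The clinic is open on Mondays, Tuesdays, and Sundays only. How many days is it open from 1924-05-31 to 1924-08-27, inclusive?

1924-05-31 is a Saturday.
That's 89 days from start to end, counting both.
89 = 7 × 12 + 5, so there are 12 full weeks plus 5 extra days.
Each full week contributes 3 days from the set (Mon, Tue, Sun): 12 × 3 = 36.
The 5 extra days are Sat, Sun, Mon, Tue, Wed — 3 of them qualify.
Total: 36 + 3 = 39.

39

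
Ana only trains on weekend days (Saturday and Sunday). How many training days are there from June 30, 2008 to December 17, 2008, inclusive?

June 30, 2008 is a Monday.
That's 171 days from start to end, counting both.
171 = 7 × 24 + 3, so there are 24 full weeks plus 3 extra days.
Each full week contributes 2 weekend days (Sat, Sun): 24 × 2 = 48.
The 3 extra days are Mon, Tue, Wed — none qualify.
Total: 48 + 0 = 48.

48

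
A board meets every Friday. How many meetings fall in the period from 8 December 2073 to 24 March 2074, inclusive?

16

8 December 2073 is a Friday.
That's 107 days from start to end, counting both.
107 = 7 × 15 + 2, so there are 15 full weeks plus 2 extra days.
Each full week contributes one Friday: 15 so far.
The 2 extra days are Friday, Saturday — 1 of them qualifies.
Total: 15 + 1 = 16.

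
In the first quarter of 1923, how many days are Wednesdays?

Jan 1, 1923 is a Monday.
From Jan 1, 1923 to Mar 31, 1923 is 90 days inclusive.
90 = 7 × 12 + 6, so there are 12 full weeks plus 6 extra days.
Each full week contributes one Wednesday: 12 so far.
The 6 extra days are Mon, Tue, Wed, Thu, Fri, Sat — 1 of them qualifies.
Total: 12 + 1 = 13.

13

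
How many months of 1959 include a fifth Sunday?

A month has five Sundays exactly when Sunday falls within its first (length − 28) days.
Jan: 31 days, starts Thu → 5 of Thu, Fri, Sat
Feb: 28 days, starts Sun → 5 of (none)
Mar: 31 days, starts Sun → 5 of Sun, Mon, Tue ✓
Apr: 30 days, starts Wed → 5 of Wed, Thu
May: 31 days, starts Fri → 5 of Fri, Sat, Sun ✓
Jun: 30 days, starts Mon → 5 of Mon, Tue
Jul: 31 days, starts Wed → 5 of Wed, Thu, Fri
Aug: 31 days, starts Sat → 5 of Sat, Sun, Mon ✓
Sep: 30 days, starts Tue → 5 of Tue, Wed
Oct: 31 days, starts Thu → 5 of Thu, Fri, Sat
Nov: 30 days, starts Sun → 5 of Sun, Mon ✓
Dec: 31 days, starts Tue → 5 of Tue, Wed, Thu
Months with five Sundays: Mar, May, Aug, Nov.

4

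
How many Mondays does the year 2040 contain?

53

January 1, 2040 is a Sunday.
From January 1, 2040 to December 31, 2040 is 366 days inclusive.
366 = 7 × 52 + 2, so there are 52 full weeks plus 2 extra days.
Each full week contributes one Monday: 52 so far.
The 2 extra days are Sun, Mon — 1 of them qualifies.
Total: 52 + 1 = 53.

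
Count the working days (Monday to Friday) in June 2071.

22

1 June 2071 is a Monday.
From 1 June 2071 to 30 June 2071 is 30 days inclusive.
30 = 7 × 4 + 2, so there are 4 full weeks plus 2 extra days.
Each full week contributes 5 weekdays (Mon–Fri): 4 × 5 = 20.
The 2 extra days are Monday, Tuesday — 2 of them qualify.
Total: 20 + 2 = 22.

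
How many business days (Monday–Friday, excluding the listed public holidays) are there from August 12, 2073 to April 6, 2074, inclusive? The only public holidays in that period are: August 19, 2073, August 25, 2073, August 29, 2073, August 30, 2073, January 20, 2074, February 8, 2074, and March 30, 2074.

August 12, 2073 is a Saturday.
The range spans 238 days (inclusive of both endpoints).
238 = 7 × 34, so the span is exactly 34 full weeks.
Each full week contributes 5 weekdays (Mon–Fri): 34 × 5 = 170.
Total: 170.
Holidays: August 19, 2073 (Sat); August 25, 2073 (Fri); August 29, 2073 (Tue); August 30, 2073 (Wed); January 20, 2074 (Sat); February 8, 2074 (Thu); March 30, 2074 (Fri).
5 of the 7 holidays fall on weekdays; the rest are weekends and were already excluded.
Business days: 170 − 5 = 165.

165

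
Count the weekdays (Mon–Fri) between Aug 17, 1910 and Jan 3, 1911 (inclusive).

100

Aug 17, 1910 is a Wednesday.
The range spans 140 days (inclusive of both endpoints).
140 = 7 × 20, so the span is exactly 20 full weeks.
Each full week contributes 5 weekdays (Mon–Fri): 20 × 5 = 100.
Total: 100.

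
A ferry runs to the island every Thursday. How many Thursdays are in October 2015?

5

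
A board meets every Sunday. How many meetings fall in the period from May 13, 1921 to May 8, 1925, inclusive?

208

May 13, 1921 is a Friday.
The range spans 1457 days (inclusive of both endpoints).
1457 = 7 × 208 + 1, so there are 208 full weeks plus 1 extra day.
Each full week contributes one Sunday: 208 so far.
The 1 extra day is Friday — none qualify.
Total: 208 + 0 = 208.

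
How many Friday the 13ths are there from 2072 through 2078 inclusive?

11

Friday-the-13ths by year:
2072: May
2073: Jan, Oct
2074: Apr, Jul
2075: Sep, Dec
2076: Mar, Nov
2077: Aug
2078: May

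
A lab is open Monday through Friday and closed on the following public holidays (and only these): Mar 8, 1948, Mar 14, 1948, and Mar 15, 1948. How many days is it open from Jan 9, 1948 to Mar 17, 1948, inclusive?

47 working days

Jan 9, 1948 is a Friday.
From Jan 9, 1948 to Mar 17, 1948 is 69 days inclusive.
69 = 7 × 9 + 6, so there are 9 full weeks plus 6 extra days.
Each full week contributes 5 weekdays (Mon–Fri): 9 × 5 = 45.
The 6 extra days are Fri, Sat, Sun, Mon, Tue, Wed — 4 of them qualify.
Total: 45 + 4 = 49.
Holidays: Mar 8, 1948 (Mon); Mar 14, 1948 (Sun); Mar 15, 1948 (Mon).
2 of the 3 holidays fall on weekdays; the rest are weekends and were already excluded.
Business days: 49 − 2 = 47.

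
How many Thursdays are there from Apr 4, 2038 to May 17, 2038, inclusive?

Apr 4, 2038 is a Sunday.
The range spans 44 days (inclusive of both endpoints).
44 = 7 × 6 + 2, so there are 6 full weeks plus 2 extra days.
Each full week contributes one Thursday: 6 so far.
The 2 extra days are Sunday, Monday — none qualify.
Total: 6 + 0 = 6.

6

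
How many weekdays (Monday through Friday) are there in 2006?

1 January 2006 is a Sunday.
From 1 January 2006 to 31 December 2006 is 365 days inclusive.
365 = 7 × 52 + 1, so there are 52 full weeks plus 1 extra day.
Each full week contributes 5 weekdays (Mon–Fri): 52 × 5 = 260.
The 1 extra day is Sunday — none qualify.
Total: 260 + 0 = 260.

260 weekdays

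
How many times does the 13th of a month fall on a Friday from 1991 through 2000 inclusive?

Friday-the-13ths by year:
1991: Sep, Dec
1992: Mar, Nov
1993: Aug
1994: May
1995: Jan, Oct
1996: Sep, Dec
1997: Jun
1998: Feb, Mar, Nov
1999: Aug
2000: Oct

16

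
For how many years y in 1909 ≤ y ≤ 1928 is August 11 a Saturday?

Day of week of August 11 in each year:
1909: Wed, 1910: Thu, 1911: Fri, 1912: Sun, 1913: Mon, 1914: Tue, 1915: Wed, 1916: Fri, 1917: Sat ✓, 1918: Sun, 1919: Mon, 1920: Wed, 1921: Thu, 1922: Fri, 1923: Sat ✓, 1924: Mon, 1925: Tue, 1926: Wed, 1927: Thu, 1928: Sat ✓
Saturdays: 1917, 1923, 1928.

3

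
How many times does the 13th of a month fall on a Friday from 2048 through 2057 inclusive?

16

Friday-the-13ths by year:
2048: Mar, Nov
2049: Aug
2050: May
2051: Jan, Oct
2052: Sep, Dec
2053: Jun
2054: Feb, Mar, Nov
2055: Aug
2056: Oct
2057: Apr, Jul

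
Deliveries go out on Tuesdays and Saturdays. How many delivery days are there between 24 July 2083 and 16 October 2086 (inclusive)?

24 July 2083 is a Saturday.
The range spans 1181 days (inclusive of both endpoints).
1181 = 7 × 168 + 5, so there are 168 full weeks plus 5 extra days.
Each full week contributes 2 days from the set (Tue, Sat): 168 × 2 = 336.
The 5 extra days are Sat, Sun, Mon, Tue, Wed — 2 of them qualify.
Total: 336 + 2 = 338.

338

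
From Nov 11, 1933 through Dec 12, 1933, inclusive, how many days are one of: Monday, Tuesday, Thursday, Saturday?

Nov 11, 1933 is a Saturday.
From Nov 11, 1933 to Dec 12, 1933 is 32 days inclusive.
32 = 7 × 4 + 4, so there are 4 full weeks plus 4 extra days.
Each full week contributes 4 days from the set (Mon, Tue, Thu, Sat): 4 × 4 = 16.
The 4 extra days are Sat, Sun, Mon, Tue — 3 of them qualify.
Total: 16 + 3 = 19.

19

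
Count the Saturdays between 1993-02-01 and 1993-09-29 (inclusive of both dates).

1993-02-01 is a Monday.
That's 241 days from start to end, counting both.
241 = 7 × 34 + 3, so there are 34 full weeks plus 3 extra days.
Each full week contributes one Saturday: 34 so far.
The 3 extra days are Monday, Tuesday, Wednesday — none qualify.
Total: 34 + 0 = 34.

34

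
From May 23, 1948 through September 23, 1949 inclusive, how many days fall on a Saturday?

May 23, 1948 is a Sunday.
From May 23, 1948 to September 23, 1949 is 489 days inclusive.
489 = 7 × 69 + 6, so there are 69 full weeks plus 6 extra days.
Each full week contributes one Saturday: 69 so far.
The 6 extra days are Sunday, Monday, Tuesday, Wednesday, Thursday, Friday — none qualify.
Total: 69 + 0 = 69.

69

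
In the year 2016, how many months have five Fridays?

A month has five Fridays exactly when Friday falls within its first (length − 28) days.
Jan: 31 days, starts Fri → 5 of Fri, Sat, Sun ✓
Feb: 29 days, starts Mon → 5 of Mon
Mar: 31 days, starts Tue → 5 of Tue, Wed, Thu
Apr: 30 days, starts Fri → 5 of Fri, Sat ✓
May: 31 days, starts Sun → 5 of Sun, Mon, Tue
Jun: 30 days, starts Wed → 5 of Wed, Thu
Jul: 31 days, starts Fri → 5 of Fri, Sat, Sun ✓
Aug: 31 days, starts Mon → 5 of Mon, Tue, Wed
Sep: 30 days, starts Thu → 5 of Thu, Fri ✓
Oct: 31 days, starts Sat → 5 of Sat, Sun, Mon
Nov: 30 days, starts Tue → 5 of Tue, Wed
Dec: 31 days, starts Thu → 5 of Thu, Fri, Sat ✓
Months with five Fridays: Jan, Apr, Jul, Sep, Dec.

5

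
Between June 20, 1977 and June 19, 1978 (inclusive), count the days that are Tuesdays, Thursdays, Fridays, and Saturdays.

208

June 20, 1977 is a Monday.
From June 20, 1977 to June 19, 1978 is 365 days inclusive.
365 = 7 × 52 + 1, so there are 52 full weeks plus 1 extra day.
Each full week contributes 4 days from the set (Tue, Thu, Fri, Sat): 52 × 4 = 208.
The 1 extra day is Monday — none qualify.
Total: 208 + 0 = 208.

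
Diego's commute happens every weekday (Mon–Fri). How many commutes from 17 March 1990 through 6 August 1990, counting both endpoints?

17 March 1990 is a Saturday.
From 17 March 1990 to 6 August 1990 is 143 days inclusive.
143 = 7 × 20 + 3, so there are 20 full weeks plus 3 extra days.
Each full week contributes 5 weekdays (Mon–Fri): 20 × 5 = 100.
The 3 extra days are Sat, Sun, Mon — 1 of them qualifies.
Total: 100 + 1 = 101.

101 weekdays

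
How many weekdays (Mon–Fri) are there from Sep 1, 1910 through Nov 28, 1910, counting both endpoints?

63 weekdays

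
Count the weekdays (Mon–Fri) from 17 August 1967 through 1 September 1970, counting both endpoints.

794 weekdays

17 August 1967 is a Thursday.
From 17 August 1967 to 1 September 1970 is 1112 days inclusive.
1112 = 7 × 158 + 6, so there are 158 full weeks plus 6 extra days.
Each full week contributes 5 weekdays (Mon–Fri): 158 × 5 = 790.
The 6 extra days are Thursday, Friday, Saturday, Sunday, Monday, Tuesday — 4 of them qualify.
Total: 790 + 4 = 794.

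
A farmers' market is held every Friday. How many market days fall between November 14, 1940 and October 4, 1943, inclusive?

November 14, 1940 is a Thursday.
That's 1055 days from start to end, counting both.
1055 = 7 × 150 + 5, so there are 150 full weeks plus 5 extra days.
Each full week contributes one Friday: 150 so far.
The 5 extra days are Thursday, Friday, Saturday, Sunday, Monday — 1 of them qualifies.
Total: 150 + 1 = 151.

151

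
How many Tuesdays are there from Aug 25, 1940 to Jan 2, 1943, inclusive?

123 Tuesdays

Aug 25, 1940 is a Sunday.
From Aug 25, 1940 to Jan 2, 1943 is 861 days inclusive.
861 = 7 × 123, so the span is exactly 123 full weeks.
Each full week contributes one Tuesday: 123 so far.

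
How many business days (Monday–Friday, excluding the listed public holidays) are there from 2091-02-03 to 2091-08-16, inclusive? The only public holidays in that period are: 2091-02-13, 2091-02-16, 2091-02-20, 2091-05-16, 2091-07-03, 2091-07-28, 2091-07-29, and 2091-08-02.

133 business days

2091-02-03 is a Saturday.
From 2091-02-03 to 2091-08-16 is 195 days inclusive.
195 = 7 × 27 + 6, so there are 27 full weeks plus 6 extra days.
Each full week contributes 5 weekdays (Mon–Fri): 27 × 5 = 135.
The 6 extra days are Saturday, Sunday, Monday, Tuesday, Wednesday, Thursday — 4 of them qualify.
Total: 135 + 4 = 139.
Holidays: 2091-02-13 (Tue); 2091-02-16 (Fri); 2091-02-20 (Tue); 2091-05-16 (Wed); 2091-07-03 (Tue); 2091-07-28 (Sat); 2091-07-29 (Sun); 2091-08-02 (Thu).
6 of the 8 holidays fall on weekdays; the rest are weekends and were already excluded.
Business days: 139 − 6 = 133.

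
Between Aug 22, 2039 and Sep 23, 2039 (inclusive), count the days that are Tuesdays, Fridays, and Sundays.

Aug 22, 2039 is a Monday.
From Aug 22, 2039 to Sep 23, 2039 is 33 days inclusive.
33 = 7 × 4 + 5, so there are 4 full weeks plus 5 extra days.
Each full week contributes 3 days from the set (Tue, Fri, Sun): 4 × 3 = 12.
The 5 extra days are Mon, Tue, Wed, Thu, Fri — 2 of them qualify.
Total: 12 + 2 = 14.

14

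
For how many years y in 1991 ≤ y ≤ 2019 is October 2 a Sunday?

4

Day of week of October 2 in each year:
1991: Wed, 1992: Fri, 1993: Sat, 1994: Sun ✓, 1995: Mon, 1996: Wed, 1997: Thu, 1998: Fri, 1999: Sat, 2000: Mon, 2001: Tue, 2002: Wed, 2003: Thu, 2004: Sat, 2005: Sun ✓, 2006: Mon, 2007: Tue, 2008: Thu, 2009: Fri, 2010: Sat, 2011: Sun ✓, 2012: Tue, 2013: Wed, 2014: Thu, 2015: Fri, 2016: Sun ✓, 2017: Mon, 2018: Tue, 2019: Wed
Sundays: 1994, 2005, 2011, 2016.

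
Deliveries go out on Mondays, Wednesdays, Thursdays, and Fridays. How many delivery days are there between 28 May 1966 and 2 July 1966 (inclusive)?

28 May 1966 is a Saturday.
The range spans 36 days (inclusive of both endpoints).
36 = 7 × 5 + 1, so there are 5 full weeks plus 1 extra day.
Each full week contributes 4 days from the set (Mon, Wed, Thu, Fri): 5 × 4 = 20.
The 1 extra day is Saturday — none qualify.
Total: 20 + 0 = 20.

20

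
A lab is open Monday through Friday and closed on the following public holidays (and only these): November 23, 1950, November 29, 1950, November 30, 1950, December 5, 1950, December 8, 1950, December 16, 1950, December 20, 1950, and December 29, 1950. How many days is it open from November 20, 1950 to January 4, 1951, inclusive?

November 20, 1950 is a Monday.
From November 20, 1950 to January 4, 1951 is 46 days inclusive.
46 = 7 × 6 + 4, so there are 6 full weeks plus 4 extra days.
Each full week contributes 5 weekdays (Mon–Fri): 6 × 5 = 30.
The 4 extra days are Mon, Tue, Wed, Thu — 4 of them qualify.
Total: 30 + 4 = 34.
Holidays: November 23, 1950 (Thu); November 29, 1950 (Wed); November 30, 1950 (Thu); December 5, 1950 (Tue); December 8, 1950 (Fri); December 16, 1950 (Sat); December 20, 1950 (Wed); December 29, 1950 (Fri).
7 of the 8 holidays fall on weekdays; the rest are weekends and were already excluded.
Business days: 34 − 7 = 27.

27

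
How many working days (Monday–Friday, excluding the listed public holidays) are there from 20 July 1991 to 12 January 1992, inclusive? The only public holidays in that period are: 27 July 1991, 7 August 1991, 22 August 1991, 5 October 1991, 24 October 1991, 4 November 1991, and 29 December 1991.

20 July 1991 is a Saturday.
The range spans 177 days (inclusive of both endpoints).
177 = 7 × 25 + 2, so there are 25 full weeks plus 2 extra days.
Each full week contributes 5 weekdays (Mon–Fri): 25 × 5 = 125.
The 2 extra days are Sat, Sun — none qualify.
Total: 125 + 0 = 125.
Holidays: 27 July 1991 (Sat); 7 August 1991 (Wed); 22 August 1991 (Thu); 5 October 1991 (Sat); 24 October 1991 (Thu); 4 November 1991 (Mon); 29 December 1991 (Sun).
4 of the 7 holidays fall on weekdays; the rest are weekends and were already excluded.
Business days: 125 − 4 = 121.

121 working days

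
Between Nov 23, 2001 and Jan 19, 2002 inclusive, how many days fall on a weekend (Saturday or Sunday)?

Nov 23, 2001 is a Friday.
The range spans 58 days (inclusive of both endpoints).
58 = 7 × 8 + 2, so there are 8 full weeks plus 2 extra days.
Each full week contributes 2 weekend days (Sat, Sun): 8 × 2 = 16.
The 2 extra days are Fri, Sat — 1 of them qualifies.
Total: 16 + 1 = 17.

17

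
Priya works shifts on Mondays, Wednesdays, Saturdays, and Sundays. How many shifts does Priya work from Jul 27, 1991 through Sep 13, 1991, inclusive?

Jul 27, 1991 is a Saturday.
From Jul 27, 1991 to Sep 13, 1991 is 49 days inclusive.
49 = 7 × 7, so the span is exactly 7 full weeks.
Each full week contributes 4 days from the set (Mon, Wed, Sat, Sun): 7 × 4 = 28.

28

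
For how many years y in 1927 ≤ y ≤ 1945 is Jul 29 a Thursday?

Day of week of July 29 in each year:
1927: Fri, 1928: Sun, 1929: Mon, 1930: Tue, 1931: Wed, 1932: Fri, 1933: Sat, 1934: Sun, 1935: Mon, 1936: Wed, 1937: Thu ✓, 1938: Fri, 1939: Sat, 1940: Mon, 1941: Tue, 1942: Wed, 1943: Thu ✓, 1944: Sat, 1945: Sun
Thursdays: 1937, 1943.

2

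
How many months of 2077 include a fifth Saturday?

A month has five Saturdays exactly when Saturday falls within its first (length − 28) days.
Jan: 31 days, starts Fri → 5 of Fri, Sat, Sun ✓
Feb: 28 days, starts Mon → 5 of (none)
Mar: 31 days, starts Mon → 5 of Mon, Tue, Wed
Apr: 30 days, starts Thu → 5 of Thu, Fri
May: 31 days, starts Sat → 5 of Sat, Sun, Mon ✓
Jun: 30 days, starts Tue → 5 of Tue, Wed
Jul: 31 days, starts Thu → 5 of Thu, Fri, Sat ✓
Aug: 31 days, starts Sun → 5 of Sun, Mon, Tue
Sep: 30 days, starts Wed → 5 of Wed, Thu
Oct: 31 days, starts Fri → 5 of Fri, Sat, Sun ✓
Nov: 30 days, starts Mon → 5 of Mon, Tue
Dec: 31 days, starts Wed → 5 of Wed, Thu, Fri
Months with five Saturdays: Jan, May, Jul, Oct.

4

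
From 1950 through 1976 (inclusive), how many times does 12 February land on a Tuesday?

Day of week of February 12 in each year:
1950: Sun, 1951: Mon, 1952: Tue ✓, 1953: Thu, 1954: Fri, 1955: Sat, 1956: Sun, 1957: Tue ✓, 1958: Wed, 1959: Thu, 1960: Fri, 1961: Sun, 1962: Mon, 1963: Tue ✓, 1964: Wed, 1965: Fri, 1966: Sat, 1967: Sun, 1968: Mon, 1969: Wed, 1970: Thu, 1971: Fri, 1972: Sat, 1973: Mon, 1974: Tue ✓, 1975: Wed, 1976: Thu
Tuesdays: 1952, 1957, 1963, 1974.

4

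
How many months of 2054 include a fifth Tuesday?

A month has five Tuesdays exactly when Tuesday falls within its first (length − 28) days.
Jan: 31 days, starts Thu → 5 of Thu, Fri, Sat
Feb: 28 days, starts Sun → 5 of (none)
Mar: 31 days, starts Sun → 5 of Sun, Mon, Tue ✓
Apr: 30 days, starts Wed → 5 of Wed, Thu
May: 31 days, starts Fri → 5 of Fri, Sat, Sun
Jun: 30 days, starts Mon → 5 of Mon, Tue ✓
Jul: 31 days, starts Wed → 5 of Wed, Thu, Fri
Aug: 31 days, starts Sat → 5 of Sat, Sun, Mon
Sep: 30 days, starts Tue → 5 of Tue, Wed ✓
Oct: 31 days, starts Thu → 5 of Thu, Fri, Sat
Nov: 30 days, starts Sun → 5 of Sun, Mon
Dec: 31 days, starts Tue → 5 of Tue, Wed, Thu ✓
Months with five Tuesdays: Mar, Jun, Sep, Dec.

4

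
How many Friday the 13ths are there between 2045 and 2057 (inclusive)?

22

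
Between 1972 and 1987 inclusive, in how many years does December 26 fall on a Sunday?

2

Day of week of December 26 in each year:
1972: Tue, 1973: Wed, 1974: Thu, 1975: Fri, 1976: Sun ✓, 1977: Mon, 1978: Tue, 1979: Wed, 1980: Fri, 1981: Sat, 1982: Sun ✓, 1983: Mon, 1984: Wed, 1985: Thu, 1986: Fri, 1987: Sat
Sundays: 1976, 1982.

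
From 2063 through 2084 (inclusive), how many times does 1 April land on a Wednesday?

Day of week of April 1 in each year:
2063: Sun, 2064: Tue, 2065: Wed ✓, 2066: Thu, 2067: Fri, 2068: Sun, 2069: Mon, 2070: Tue, 2071: Wed ✓, 2072: Fri, 2073: Sat, 2074: Sun, 2075: Mon, 2076: Wed ✓, 2077: Thu, 2078: Fri, 2079: Sat, 2080: Mon, 2081: Tue, 2082: Wed ✓, 2083: Thu, 2084: Sat
Wednesdays: 2065, 2071, 2076, 2082.

4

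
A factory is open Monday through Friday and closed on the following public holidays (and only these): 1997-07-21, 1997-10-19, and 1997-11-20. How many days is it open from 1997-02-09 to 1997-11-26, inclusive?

206 working days

1997-02-09 is a Sunday.
From 1997-02-09 to 1997-11-26 is 291 days inclusive.
291 = 7 × 41 + 4, so there are 41 full weeks plus 4 extra days.
Each full week contributes 5 weekdays (Mon–Fri): 41 × 5 = 205.
The 4 extra days are Sun, Mon, Tue, Wed — 3 of them qualify.
Total: 205 + 3 = 208.
Holidays: 1997-07-21 (Mon); 1997-10-19 (Sun); 1997-11-20 (Thu).
2 of the 3 holidays fall on weekdays; the rest are weekends and were already excluded.
Business days: 208 − 2 = 206.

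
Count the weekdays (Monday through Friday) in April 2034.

20

2034-04-01 is a Saturday.
The range spans 30 days (inclusive of both endpoints).
30 = 7 × 4 + 2, so there are 4 full weeks plus 2 extra days.
Each full week contributes 5 weekdays (Mon–Fri): 4 × 5 = 20.
The 2 extra days are Saturday, Sunday — none qualify.
Total: 20 + 0 = 20.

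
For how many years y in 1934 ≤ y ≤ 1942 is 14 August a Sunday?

Day of week of August 14 in each year:
1934: Tue, 1935: Wed, 1936: Fri, 1937: Sat, 1938: Sun ✓, 1939: Mon, 1940: Wed, 1941: Thu, 1942: Fri
Sundays: 1938.

1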